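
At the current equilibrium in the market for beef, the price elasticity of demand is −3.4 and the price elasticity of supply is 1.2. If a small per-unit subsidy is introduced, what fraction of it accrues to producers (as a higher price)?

For a small subsidy around the equilibrium, the benefit split depends on the relative slopes, which at a point are proportional to the elasticities.
Buyer share = εs/(εs + |εd|) = 1.2/(1.2 + 3.4) = 6/23; seller share = |εd|/(εs + |εd|) = 17/23.
So producers capture 17/23 of the subsidy.

Producer share = 17/23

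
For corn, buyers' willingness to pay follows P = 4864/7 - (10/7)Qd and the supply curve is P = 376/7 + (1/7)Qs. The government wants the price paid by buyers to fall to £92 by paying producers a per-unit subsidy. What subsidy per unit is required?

At a buyer price of 92, quantity demanded is 486.4 − 0.7·92 = 422.
Sellers supply 422 only when they receive Ps = 376/7 + (1/7)·422 = 114.
s = Ps − Pb = 114 − 92 = 22.

Required subsidy s = £22 per unit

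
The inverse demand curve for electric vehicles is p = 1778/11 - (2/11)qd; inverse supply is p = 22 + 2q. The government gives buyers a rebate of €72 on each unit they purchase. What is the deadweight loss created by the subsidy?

Deadweight loss = €1188

Pre-subsidy: 1778/11 - (2/11)q = 22 + 2q gives q* = 64 and p* = 150.
With the rebate, buyers effectively pay pb = ps − 72, where ps is the price sellers receive.
On the curves, pb = 1778/11 - (2/11)q and ps = 22 + 2q; the wedge ps − pb = 72 gives 22 + 2q − (1778/11 - (2/11)q) = 72, so q' = 97.
Then pb = 1778/11 − (2/11)·97 = 144 and ps = 22 + 2·97 = 216.
The subsidy expands output by 97 − 64 = 33 past the efficient level; on those units the gap between marginal cost and willingness to pay runs from 0 up to 72.
DWL = ½ × 72 × 33 = 1188.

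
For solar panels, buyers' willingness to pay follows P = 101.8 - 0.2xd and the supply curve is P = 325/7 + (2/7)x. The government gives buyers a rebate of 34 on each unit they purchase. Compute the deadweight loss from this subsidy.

Pre-subsidy: 101.8 - 0.2x = 325/7 + (2/7)x gives x* = 114 and P* = 79.
With the rebate, buyers effectively pay Pb = Ps − 34, where Ps is the price sellers receive.
On the curves, Pb = 101.8 - 0.2x and Ps = 325/7 + (2/7)x; the wedge Ps − Pb = 34 gives 325/7 + (2/7)x − (101.8 - 0.2x) = 34, so x' = 184.
Then Pb = 101.8 − 0.2·184 = 65 and Ps = 325/7 + (2/7)·184 = 99.
The subsidy expands output by 184 − 114 = 70 past the efficient level; on those units the gap between marginal cost and willingness to pay runs from 0 up to 34.
DWL = ½ × 34 × 70 = 1190.

Deadweight loss = 1190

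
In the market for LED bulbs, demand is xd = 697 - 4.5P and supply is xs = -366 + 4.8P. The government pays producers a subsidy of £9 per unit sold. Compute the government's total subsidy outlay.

Pre-subsidy: 697 - 4.5P = -366 + 4.8P gives P* = 10630/93, x* = 5662/31.
With the subsidy, sellers receive Ps = Pb + 9 for each unit, where Pb is the price buyers pay.
Supply in terms of Pb becomes xs = -366 + 4.8(Pb + 9) = -322.8 + 4.8Pb. Setting this equal to demand: 697 - 4.5Pb = -322.8 + 4.8Pb, so Pb = 10198/93.
Sellers receive Ps = 10198/93 + 9 = 11035/93; x' = 697 − 4.5·(10198/93) = 6310/31.
Government outlay = subsidy × quantity = 9 × 6310/31 = 56790/31.

Government cost = 56790/31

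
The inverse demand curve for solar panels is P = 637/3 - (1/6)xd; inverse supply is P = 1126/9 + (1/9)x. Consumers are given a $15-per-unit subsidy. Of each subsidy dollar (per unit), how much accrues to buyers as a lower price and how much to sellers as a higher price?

Pre-subsidy: 637/3 - (1/6)x = 1126/9 + (1/9)x gives x* = 314 and P* = 160.
With the rebate, buyers effectively pay Pb = Ps − 15, where Ps is the price sellers receive.
On the curves, Pb = 637/3 - (1/6)x and Ps = 1126/9 + (1/9)x; the wedge Ps − Pb = 15 gives 1126/9 + (1/9)x − (637/3 - (1/6)x) = 15, so x' = 368.
Then Pb = 637/3 − (1/6)·368 = 151 and Ps = 1126/9 + (1/9)·368 = 166.
Buyers' price falls by P* − Pb = 160 − 151 = 9; sellers' price rises by Ps − P* = 166 − 160 = 6.

Buyers gain $9 per unit; sellers gain $6 per unit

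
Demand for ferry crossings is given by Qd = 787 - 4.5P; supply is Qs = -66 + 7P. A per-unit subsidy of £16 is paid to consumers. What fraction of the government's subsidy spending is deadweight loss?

Pre-subsidy: 787 - 4.5P = -66 + 7P gives P* = 1706/23, Q* = 10424/23.
With the rebate, buyers effectively pay Pb = Ps − 16, where Ps is the price sellers receive.
Demand in terms of Ps becomes Qd = 787 − 4.5(Ps − 16) = 859 - 4.5Ps. Setting this equal to supply: 859 - 4.5Ps = -66 + 7Ps, so Ps = 1850/23.
Buyers pay Pb = 1850/23 − 16 = 1482/23; Q' = -66 + 7·(1850/23) = 11432/23.
ΔCS = ½(10424/23 + 11432/23)(1706/23 − 1482/23) = 2447872/529; ΔPS = ½(10424/23 + 11432/23)(1850/23 − 1706/23) = 1573632/529.
Government spending = 16 × 11432/23 = 182912/23.
DWL = ½ × 16 × (11432/23 − 10424/23) = 8064/23; fraction = (8064/23) / (182912/23) = 63/1429.

DWL / government spending = 63/1429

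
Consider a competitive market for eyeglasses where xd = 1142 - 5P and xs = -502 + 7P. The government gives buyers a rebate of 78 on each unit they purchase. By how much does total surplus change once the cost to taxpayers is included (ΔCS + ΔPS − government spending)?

Pre-subsidy: 1142 - 5P = -502 + 7P gives P* = 137, x* = 457.
With the rebate, buyers effectively pay Pb = Ps − 78, where Ps is the price sellers receive.
Demand in terms of Ps becomes xd = 1142 − 5(Ps − 78) = 1532 - 5Ps. Setting this equal to supply: 1532 - 5Ps = -502 + 7Ps, so Ps = 169.5.
Buyers pay Pb = 169.5 − 78 = 91.5; x' = -502 + 7·169.5 = 684.5.
ΔCS = ½(457 + 684.5)(137 − 91.5) = 25969.125; ΔPS = ½(457 + 684.5)(169.5 − 137) = 18549.375.
Government spending = 78 × 684.5 = 53391.
Net change = 25969.125 + 18549.375 − 53391 = -8872.5. The loss equals the DWL triangle ½·78·227.5.

Net change in total surplus = -8872.5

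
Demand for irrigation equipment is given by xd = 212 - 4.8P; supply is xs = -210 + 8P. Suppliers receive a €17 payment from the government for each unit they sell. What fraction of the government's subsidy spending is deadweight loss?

Pre-subsidy: 212 - 4.8P = -210 + 8P gives P* = 32.96875, x* = 53.75.
With the subsidy, sellers receive Ps = Pb + 17 for each unit, where Pb is the price buyers pay.
Supply in terms of Pb becomes xs = -210 + 8(Pb + 17) = -74 + 8Pb. Setting this equal to demand: 212 - 4.8Pb = -74 + 8Pb, so Pb = 22.34375.
Sellers receive Ps = 22.34375 + 17 = 39.34375; x' = 212 − 4.8·22.34375 = 104.75.
ΔCS = ½(53.75 + 104.75)(32.96875 − 22.34375) = 842.03125; ΔPS = ½(53.75 + 104.75)(39.34375 − 32.96875) = 505.21875.
Government spending = 17 × 104.75 = 1780.75.
DWL = ½ × 17 × (104.75 − 53.75) = 433.5; fraction = 433.5 / 1780.75 = 102/419.

DWL / government spending = 102/419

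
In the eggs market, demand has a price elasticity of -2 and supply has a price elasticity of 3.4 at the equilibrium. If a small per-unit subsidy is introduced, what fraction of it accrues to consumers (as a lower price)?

Consumer share = 17/27

For a small subsidy around the equilibrium, the benefit split depends on the relative slopes, which at a point are proportional to the elasticities.
Buyer share = εs/(εs + |εd|) = 3.4/(3.4 + 2) = 17/27; seller share = |εd|/(εs + |εd|) = 10/27.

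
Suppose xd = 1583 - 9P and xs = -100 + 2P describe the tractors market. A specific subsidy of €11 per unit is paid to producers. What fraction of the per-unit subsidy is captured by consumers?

Pre-subsidy: 1583 - 9P = -100 + 2P gives P* = 153, x* = 206.
With the subsidy, sellers receive Ps = Pb + 11 for each unit, where Pb is the price buyers pay.
Supply in terms of Pb becomes xs = -100 + 2(Pb + 11) = -78 + 2Pb. Setting this equal to demand: 1583 - 9Pb = -78 + 2Pb, so Pb = 151.
Sellers receive Ps = 151 + 11 = 162; x' = 1583 − 9·151 = 224.
Buyers' price falls by P* − Pb = 153 − 151 = 2; sellers' price rises by Ps − P* = 162 − 153 = 9.
So consumers capture 2/11 = 2/11 of each unit of subsidy.

Consumer share = 2/11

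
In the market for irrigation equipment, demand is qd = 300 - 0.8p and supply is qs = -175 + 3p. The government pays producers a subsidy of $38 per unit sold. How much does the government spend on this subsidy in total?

Pre-subsidy: 300 - 0.8p = -175 + 3p gives p* = 125, q* = 200.
With the subsidy, sellers receive ps = pb + 38 for each unit, where pb is the price buyers pay.
Supply in terms of pb becomes qs = -175 + 3(pb + 38) = -61 + 3pb. Setting this equal to demand: 300 - 0.8pb = -61 + 3pb, so pb = 95.
Sellers receive ps = 95 + 38 = 133; q' = 300 − 0.8·95 = 224.
Government outlay = subsidy × quantity = 38 × 224 = 8512.

Government cost = $8512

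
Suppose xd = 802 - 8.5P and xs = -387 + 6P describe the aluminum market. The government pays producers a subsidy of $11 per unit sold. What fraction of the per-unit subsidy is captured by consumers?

Consumer share = 12/29

Pre-subsidy: 802 - 8.5P = -387 + 6P gives P* = 82, x* = 105.
With the subsidy, sellers receive Ps = Pb + 11 for each unit, where Pb is the price buyers pay.
Supply in terms of Pb becomes xs = -387 + 6(Pb + 11) = -321 + 6Pb. Setting this equal to demand: 802 - 8.5Pb = -321 + 6Pb, so Pb = 2246/29.
Sellers receive Ps = 2246/29 + 11 = 2565/29; x' = 802 − 8.5·(2246/29) = 4167/29.
Buyers' price falls by P* − Pb = 82 − 2246/29 = 132/29; sellers' price rises by Ps − P* = 2565/29 − 82 = 187/29.
So consumers capture (132/29)/11 = 12/29 of each unit of subsidy.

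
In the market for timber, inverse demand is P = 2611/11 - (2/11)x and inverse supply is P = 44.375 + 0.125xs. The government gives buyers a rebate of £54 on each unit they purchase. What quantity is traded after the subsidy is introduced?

x' = 805

Pre-subsidy: 2611/11 - (2/11)x = 44.375 + 0.125x gives x* = 629 and P* = 123.
With the rebate, buyers effectively pay Pb = Ps − 54, where Ps is the price sellers receive.
On the curves, Pb = 2611/11 - (2/11)x and Ps = 44.375 + 0.125x; the wedge Ps − Pb = 54 gives 44.375 + 0.125x − (2611/11 - (2/11)x) = 54, so x' = 805.
Then Pb = 2611/11 − (2/11)·805 = 91 and Ps = 44.375 + 0.125·805 = 145.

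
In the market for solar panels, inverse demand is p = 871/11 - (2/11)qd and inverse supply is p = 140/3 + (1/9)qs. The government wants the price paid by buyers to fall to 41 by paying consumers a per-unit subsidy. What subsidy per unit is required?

Required subsidy s = 29 per unit

At a buyer price of 41, quantity demanded is 435.5 − 5.5·41 = 210.
Sellers supply 210 only when they receive ps = 140/3 + (1/9)·210 = 70.
s = ps − pb = 70 − 41 = 29.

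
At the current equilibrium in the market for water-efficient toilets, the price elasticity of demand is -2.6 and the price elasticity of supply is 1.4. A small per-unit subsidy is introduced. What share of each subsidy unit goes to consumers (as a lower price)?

Consumer share = 0.35

For a small subsidy around the equilibrium, the benefit split depends on the relative slopes, which at a point are proportional to the elasticities.
Buyer share = εs/(εs + |εd|) = 1.4/(1.4 + 2.6) = 0.35; seller share = |εd|/(εs + |εd|) = 0.65.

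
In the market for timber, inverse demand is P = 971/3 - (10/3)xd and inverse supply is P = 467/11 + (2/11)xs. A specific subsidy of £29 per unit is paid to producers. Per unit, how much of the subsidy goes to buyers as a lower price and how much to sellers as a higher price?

Pre-subsidy: 971/3 - (10/3)x = 467/11 + (2/11)x gives x* = 80 and P* = 57.
With the subsidy, sellers receive Ps = Pb + 29 for each unit, where Pb is the price buyers pay.
On the curves, Pb = 971/3 - (10/3)x and Ps = 467/11 + (2/11)x; the wedge Ps − Pb = 29 gives 467/11 + (2/11)x − (971/3 - (10/3)x) = 29, so x' = 88.25.
Then Pb = 971/3 − (10/3)·88.25 = 29.5 and Ps = 467/11 + (2/11)·88.25 = 58.5.
Buyers' price falls by P* − Pb = 57 − 29.5 = 27.5; sellers' price rises by Ps − P* = 58.5 − 57 = 1.5.

Buyers gain £27.5 per unit; sellers gain £1.5 per unit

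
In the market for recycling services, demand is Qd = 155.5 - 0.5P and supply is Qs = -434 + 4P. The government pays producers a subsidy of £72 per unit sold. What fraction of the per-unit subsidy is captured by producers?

Producer share = 1/9

Pre-subsidy: 155.5 - 0.5P = -434 + 4P gives P* = 131, Q* = 90.
With the subsidy, sellers receive Ps = Pb + 72 for each unit, where Pb is the price buyers pay.
Supply in terms of Pb becomes Qs = -434 + 4(Pb + 72) = -146 + 4Pb. Setting this equal to demand: 155.5 - 0.5Pb = -146 + 4Pb, so Pb = 67.
Sellers receive Ps = 67 + 72 = 139; Q' = 155.5 − 0.5·67 = 122.
Buyers' price falls by P* − Pb = 131 − 67 = 64; sellers' price rises by Ps − P* = 139 − 131 = 8.
So producers capture 8/72 = 1/9 of each unit of subsidy.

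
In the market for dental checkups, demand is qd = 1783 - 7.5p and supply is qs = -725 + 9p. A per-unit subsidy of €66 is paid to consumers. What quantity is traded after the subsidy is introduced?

q' = 913

Pre-subsidy: 1783 - 7.5p = -725 + 9p gives p* = 152, q* = 643.
With the rebate, buyers effectively pay pb = ps − 66, where ps is the price sellers receive.
Demand in terms of ps becomes qd = 1783 − 7.5(ps − 66) = 2278 - 7.5ps. Setting this equal to supply: 2278 - 7.5ps = -725 + 9ps, so ps = 182.
Buyers pay pb = 182 − 66 = 116; q' = -725 + 9·182 = 913.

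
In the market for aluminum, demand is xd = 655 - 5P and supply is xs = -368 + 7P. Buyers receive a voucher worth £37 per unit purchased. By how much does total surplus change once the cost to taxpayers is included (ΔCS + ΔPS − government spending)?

Pre-subsidy: 655 - 5P = -368 + 7P gives P* = 85.25, x* = 228.75.
With the rebate, buyers effectively pay Pb = Ps − 37, where Ps is the price sellers receive.
Demand in terms of Ps becomes xd = 655 − 5(Ps − 37) = 840 - 5Ps. Setting this equal to supply: 840 - 5Ps = -368 + 7Ps, so Ps = 302/3.
Buyers pay Pb = 302/3 − 37 = 191/3; x' = -368 + 7·(302/3) = 1010/3.
ΔCS = ½(228.75 + 1010/3)(85.25 − 191/3) = 1757315/288; ΔPS = ½(228.75 + 1010/3)(302/3 − 85.25) = 1255225/288.
Government spending = 37 × 1010/3 = 37370/3.
Net change = 1757315/288 + 1255225/288 − 37370/3 = -47915/24. The loss equals the DWL triangle ½·37·1295/12.

Net change in total surplus = -47915/24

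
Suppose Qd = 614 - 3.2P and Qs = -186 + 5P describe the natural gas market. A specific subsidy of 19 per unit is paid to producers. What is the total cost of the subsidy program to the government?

Government cost = 263986/41

Pre-subsidy: 614 - 3.2P = -186 + 5P gives P* = 4000/41, Q* = 12374/41.
With the subsidy, sellers receive Ps = Pb + 19 for each unit, where Pb is the price buyers pay.
Supply in terms of Pb becomes Qs = -186 + 5(Pb + 19) = -91 + 5Pb. Setting this equal to demand: 614 - 3.2Pb = -91 + 5Pb, so Pb = 3525/41.
Sellers receive Ps = 3525/41 + 19 = 4304/41; Q' = 614 − 3.2·(3525/41) = 13894/41.
Government outlay = subsidy × quantity = 19 × 13894/41 = 263986/41.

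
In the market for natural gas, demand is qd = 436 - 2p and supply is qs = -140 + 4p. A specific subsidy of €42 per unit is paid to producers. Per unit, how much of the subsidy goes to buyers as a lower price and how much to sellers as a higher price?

Buyers gain €28 per unit; sellers gain €14 per unit

Pre-subsidy: 436 - 2p = -140 + 4p gives p* = 96, q* = 244.
With the subsidy, sellers receive ps = pb + 42 for each unit, where pb is the price buyers pay.
Supply in terms of pb becomes qs = -140 + 4(pb + 42) = 28 + 4pb. Setting this equal to demand: 436 - 2pb = 28 + 4pb, so pb = 68.
Sellers receive ps = 68 + 42 = 110; q' = 436 − 2·68 = 300.
Buyers' price falls by p* − pb = 96 − 68 = 28; sellers' price rises by ps − p* = 110 − 96 = 14.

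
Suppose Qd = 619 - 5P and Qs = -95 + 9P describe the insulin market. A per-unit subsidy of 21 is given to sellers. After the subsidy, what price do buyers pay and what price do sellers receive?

Pre-subsidy: 619 - 5P = -95 + 9P gives P* = 51, Q* = 364.
With the subsidy, sellers receive Ps = Pb + 21 for each unit, where Pb is the price buyers pay.
Supply in terms of Pb becomes Qs = -95 + 9(Pb + 21) = 94 + 9Pb. Setting this equal to demand: 619 - 5Pb = 94 + 9Pb, so Pb = 37.5.
Sellers receive Ps = 37.5 + 21 = 58.5; Q' = 619 − 5·37.5 = 431.5.

Buyers pay 37.5; sellers receive 58.5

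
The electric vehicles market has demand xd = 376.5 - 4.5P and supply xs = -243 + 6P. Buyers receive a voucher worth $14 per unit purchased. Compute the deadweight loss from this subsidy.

Pre-subsidy: 376.5 - 4.5P = -243 + 6P gives P* = 59, x* = 111.
With the rebate, buyers effectively pay Pb = Ps − 14, where Ps is the price sellers receive.
Demand in terms of Ps becomes xd = 376.5 − 4.5(Ps − 14) = 439.5 - 4.5Ps. Setting this equal to supply: 439.5 - 4.5Ps = -243 + 6Ps, so Ps = 65.
Buyers pay Pb = 65 − 14 = 51; x' = -243 + 6·65 = 147.
The subsidy expands output by 147 − 111 = 36 past the efficient level; on those units the gap between marginal cost and willingness to pay runs from 0 up to 14.
DWL = ½ × 14 × 36 = 252.

Deadweight loss = $252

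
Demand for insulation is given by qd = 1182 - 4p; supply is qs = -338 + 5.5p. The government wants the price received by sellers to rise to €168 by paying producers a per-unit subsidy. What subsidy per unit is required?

At a seller price of 168, quantity supplied is -338 + 5.5·168 = 586.
Buyers absorb 586 only when they pay pb with 1182 − 4·pb = 586, i.e. pb = 149.
s = ps − pb = 168 − 149 = 19.

Required subsidy s = €19 per unit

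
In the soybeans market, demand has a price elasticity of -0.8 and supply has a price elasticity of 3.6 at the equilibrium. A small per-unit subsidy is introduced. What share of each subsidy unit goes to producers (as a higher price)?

Producer share = 2/11

For a small subsidy around the equilibrium, the benefit split depends on the relative slopes, which at a point are proportional to the elasticities.
Buyer share = εs/(εs + |εd|) = 3.6/(3.6 + 0.8) = 9/11; seller share = |εd|/(εs + |εd|) = 2/11.
So producers capture 2/11 of the subsidy.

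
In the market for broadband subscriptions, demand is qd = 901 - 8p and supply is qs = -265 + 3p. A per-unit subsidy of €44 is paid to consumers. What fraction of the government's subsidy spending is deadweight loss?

Pre-subsidy: 901 - 8p = -265 + 3p gives p* = 106, q* = 53.
With the rebate, buyers effectively pay pb = ps − 44, where ps is the price sellers receive.
Demand in terms of ps becomes qd = 901 − 8(ps − 44) = 1253 - 8ps. Setting this equal to supply: 1253 - 8ps = -265 + 3ps, so ps = 138.
Buyers pay pb = 138 − 44 = 94; q' = -265 + 3·138 = 149.
ΔCS = ½(53 + 149)(106 − 94) = 1212; ΔPS = ½(53 + 149)(138 − 106) = 3232.
Government spending = 44 × 149 = 6556.
DWL = ½ × 44 × (149 − 53) = 2112; fraction = 2112 / 6556 = 48/149.

DWL / government spending = 48/149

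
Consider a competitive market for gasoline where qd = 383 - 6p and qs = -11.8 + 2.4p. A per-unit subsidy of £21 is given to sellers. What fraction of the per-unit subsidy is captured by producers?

Pre-subsidy: 383 - 6p = -11.8 + 2.4p gives p* = 47, q* = 101.
With the subsidy, sellers receive ps = pb + 21 for each unit, where pb is the price buyers pay.
Supply in terms of pb becomes qs = -11.8 + 2.4(pb + 21) = 38.6 + 2.4pb. Setting this equal to demand: 383 - 6pb = 38.6 + 2.4pb, so pb = 41.
Sellers receive ps = 41 + 21 = 62; q' = 383 − 6·41 = 137.
Buyers' price falls by p* − pb = 47 − 41 = 6; sellers' price rises by ps − p* = 62 − 47 = 15.
So producers capture 15/21 = 5/7 of each unit of subsidy.

Producer share = 5/7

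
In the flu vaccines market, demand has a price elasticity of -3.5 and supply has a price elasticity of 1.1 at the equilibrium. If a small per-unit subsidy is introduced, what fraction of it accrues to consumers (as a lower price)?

Consumer share = 11/46

For a small subsidy around the equilibrium, the benefit split depends on the relative slopes, which at a point are proportional to the elasticities.
Buyer share = εs/(εs + |εd|) = 1.1/(1.1 + 3.5) = 11/46; seller share = |εd|/(εs + |εd|) = 35/46.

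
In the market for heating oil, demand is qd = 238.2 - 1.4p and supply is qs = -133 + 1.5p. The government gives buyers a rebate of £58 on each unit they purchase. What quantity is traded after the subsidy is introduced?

q' = 101

Pre-subsidy: 238.2 - 1.4p = -133 + 1.5p gives p* = 128, q* = 59.
With the rebate, buyers effectively pay pb = ps − 58, where ps is the price sellers receive.
Demand in terms of ps becomes qd = 238.2 − 1.4(ps − 58) = 319.4 - 1.4ps. Setting this equal to supply: 319.4 - 1.4ps = -133 + 1.5ps, so ps = 156.
Buyers pay pb = 156 − 58 = 98; q' = -133 + 1.5·156 = 101.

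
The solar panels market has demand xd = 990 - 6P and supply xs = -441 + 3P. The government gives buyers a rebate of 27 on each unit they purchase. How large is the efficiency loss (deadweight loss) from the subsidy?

Pre-subsidy: 990 - 6P = -441 + 3P gives P* = 159, x* = 36.
With the rebate, buyers effectively pay Pb = Ps − 27, where Ps is the price sellers receive.
Demand in terms of Ps becomes xd = 990 − 6(Ps − 27) = 1152 - 6Ps. Setting this equal to supply: 1152 - 6Ps = -441 + 3Ps, so Ps = 177.
Buyers pay Pb = 177 − 27 = 150; x' = -441 + 3·177 = 90.
The subsidy expands output by 90 − 36 = 54 past the efficient level; on those units the gap between marginal cost and willingness to pay runs from 0 up to 27.
DWL = ½ × 27 × 54 = 729.

Deadweight loss = 729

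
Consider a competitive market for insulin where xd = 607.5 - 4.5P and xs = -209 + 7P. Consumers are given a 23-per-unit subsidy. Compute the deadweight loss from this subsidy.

Deadweight loss = 724.5

Pre-subsidy: 607.5 - 4.5P = -209 + 7P gives P* = 71, x* = 288.
With the rebate, buyers effectively pay Pb = Ps − 23, where Ps is the price sellers receive.
Demand in terms of Ps becomes xd = 607.5 − 4.5(Ps − 23) = 711 - 4.5Ps. Setting this equal to supply: 711 - 4.5Ps = -209 + 7Ps, so Ps = 80.
Buyers pay Pb = 80 − 23 = 57; x' = -209 + 7·80 = 351.
The subsidy expands output by 351 − 288 = 63 past the efficient level; on those units the gap between marginal cost and willingness to pay runs from 0 up to 23.
DWL = ½ × 23 × 63 = 724.5.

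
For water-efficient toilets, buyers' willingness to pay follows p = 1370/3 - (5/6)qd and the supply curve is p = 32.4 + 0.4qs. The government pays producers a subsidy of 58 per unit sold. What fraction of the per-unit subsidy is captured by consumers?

Consumer share = 25/37

Pre-subsidy: 1370/3 - (5/6)q = 32.4 + 0.4q gives q* = 344 and p* = 170.
With the subsidy, sellers receive ps = pb + 58 for each unit, where pb is the price buyers pay.
On the curves, pb = 1370/3 - (5/6)q and ps = 32.4 + 0.4q; the wedge ps − pb = 58 gives 32.4 + 0.4q − (1370/3 - (5/6)q) = 58, so q' = 14468/37.
Then pb = 1370/3 − (5/6)·(14468/37) = 4840/37 and ps = 32.4 + 0.4·(14468/37) = 6986/37.
Buyers' price falls by p* − pb = 170 − 4840/37 = 1450/37; sellers' price rises by ps − p* = 6986/37 − 170 = 696/37.
So consumers capture (1450/37)/58 = 25/37 of each unit of subsidy.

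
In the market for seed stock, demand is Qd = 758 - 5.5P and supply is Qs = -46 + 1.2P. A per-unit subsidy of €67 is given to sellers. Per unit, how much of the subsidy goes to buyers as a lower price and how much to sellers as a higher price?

Pre-subsidy: 758 - 5.5P = -46 + 1.2P gives P* = 120, Q* = 98.
With the subsidy, sellers receive Ps = Pb + 67 for each unit, where Pb is the price buyers pay.
Supply in terms of Pb becomes Qs = -46 + 1.2(Pb + 67) = 34.4 + 1.2Pb. Setting this equal to demand: 758 - 5.5Pb = 34.4 + 1.2Pb, so Pb = 108.
Sellers receive Ps = 108 + 67 = 175; Q' = 758 − 5.5·108 = 164.
Buyers' price falls by P* − Pb = 120 − 108 = 12; sellers' price rises by Ps − P* = 175 − 120 = 55.

Buyers gain €12 per unit; sellers gain €55 per unit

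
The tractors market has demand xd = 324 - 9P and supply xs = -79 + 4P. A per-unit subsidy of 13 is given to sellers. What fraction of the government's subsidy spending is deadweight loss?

DWL / government spending = 2/9

Pre-subsidy: 324 - 9P = -79 + 4P gives P* = 31, x* = 45.
With the subsidy, sellers receive Ps = Pb + 13 for each unit, where Pb is the price buyers pay.
Supply in terms of Pb becomes xs = -79 + 4(Pb + 13) = -27 + 4Pb. Setting this equal to demand: 324 - 9Pb = -27 + 4Pb, so Pb = 27.
Sellers receive Ps = 27 + 13 = 40; x' = 324 − 9·27 = 81.
ΔCS = ½(45 + 81)(31 − 27) = 252; ΔPS = ½(45 + 81)(40 − 31) = 567.
Government spending = 13 × 81 = 1053.
DWL = ½ × 13 × (81 − 45) = 234; fraction = 234 / 1053 = 2/9.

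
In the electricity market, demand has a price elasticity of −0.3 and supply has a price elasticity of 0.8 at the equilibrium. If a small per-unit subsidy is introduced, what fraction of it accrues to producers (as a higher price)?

Producer share = 3/11

For a small subsidy around the equilibrium, the benefit split depends on the relative slopes, which at a point are proportional to the elasticities.
Buyer share = εs/(εs + |εd|) = 0.8/(0.8 + 0.3) = 8/11; seller share = |εd|/(εs + |εd|) = 3/11.
So producers capture 3/11 of the subsidy.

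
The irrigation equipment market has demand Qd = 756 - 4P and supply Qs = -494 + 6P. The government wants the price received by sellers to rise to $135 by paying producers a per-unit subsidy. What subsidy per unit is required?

At a seller price of 135, quantity supplied is -494 + 6·135 = 316.
Buyers absorb 316 only when they pay Pb with 756 − 4·Pb = 316, i.e. Pb = 110.
s = Ps − Pb = 135 − 110 = 25.

Required subsidy s = $25 per unit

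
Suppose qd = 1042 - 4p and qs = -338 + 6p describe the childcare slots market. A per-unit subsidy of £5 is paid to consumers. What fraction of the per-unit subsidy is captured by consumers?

Consumer share = 0.6

Pre-subsidy: 1042 - 4p = -338 + 6p gives p* = 138, q* = 490.
With the rebate, buyers effectively pay pb = ps − 5, where ps is the price sellers receive.
Demand in terms of ps becomes qd = 1042 − 4(ps − 5) = 1062 - 4ps. Setting this equal to supply: 1062 - 4ps = -338 + 6ps, so ps = 140.
Buyers pay pb = 140 − 5 = 135; q' = -338 + 6·140 = 502.
Buyers' price falls by p* − pb = 138 − 135 = 3; sellers' price rises by ps − p* = 140 − 138 = 2.
So consumers capture 3/5 = 0.6 of each unit of subsidy.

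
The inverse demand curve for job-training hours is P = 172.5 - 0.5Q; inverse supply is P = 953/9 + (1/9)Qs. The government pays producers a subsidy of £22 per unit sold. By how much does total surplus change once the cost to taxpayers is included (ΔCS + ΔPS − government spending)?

Pre-subsidy: 172.5 - 0.5Q = 953/9 + (1/9)Q gives Q* = 109 and P* = 118.
With the subsidy, sellers receive Ps = Pb + 22 for each unit, where Pb is the price buyers pay.
On the curves, Pb = 172.5 - 0.5Q and Ps = 953/9 + (1/9)Q; the wedge Ps − Pb = 22 gives 953/9 + (1/9)Q − (172.5 - 0.5Q) = 22, so Q' = 145.
Then Pb = 172.5 − 0.5·145 = 100 and Ps = 953/9 + (1/9)·145 = 122.
ΔCS = ½(109 + 145)(118 − 100) = 2286; ΔPS = ½(109 + 145)(122 − 118) = 508.
Government spending = 22 × 145 = 3190.
Net change = 2286 + 508 − 3190 = -396. The loss equals the DWL triangle ½·22·36.

Net change in total surplus = -£396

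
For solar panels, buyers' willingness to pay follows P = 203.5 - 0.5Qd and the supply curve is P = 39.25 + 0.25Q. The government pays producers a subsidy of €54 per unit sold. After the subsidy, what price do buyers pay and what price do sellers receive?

Pre-subsidy: 203.5 - 0.5Q = 39.25 + 0.25Q gives Q* = 219 and P* = 94.
With the subsidy, sellers receive Ps = Pb + 54 for each unit, where Pb is the price buyers pay.
On the curves, Pb = 203.5 - 0.5Q and Ps = 39.25 + 0.25Q; the wedge Ps − Pb = 54 gives 39.25 + 0.25Q − (203.5 - 0.5Q) = 54, so Q' = 291.
Then Pb = 203.5 − 0.5·291 = 58 and Ps = 39.25 + 0.25·291 = 112.

Buyers pay €58; sellers receive €112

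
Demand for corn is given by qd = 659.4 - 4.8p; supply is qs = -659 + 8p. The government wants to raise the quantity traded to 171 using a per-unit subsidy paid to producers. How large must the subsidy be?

At q = 171, invert demand for the buyer price: pb = (659.4 − 171)/4.8 = 101.75; invert supply for the seller price: ps = (171 − (-659))/8 = 103.75.
The subsidy must fill the gap: s = ps − pb = 103.75 − 101.75 = 2.

Required subsidy s = 2 per unit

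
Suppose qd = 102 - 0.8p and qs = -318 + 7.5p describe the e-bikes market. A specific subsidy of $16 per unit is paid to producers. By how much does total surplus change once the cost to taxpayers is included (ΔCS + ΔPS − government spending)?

Net change in total surplus = -7680/83

Pre-subsidy: 102 - 0.8p = -318 + 7.5p gives p* = 4200/83, q* = 5106/83.
With the subsidy, sellers receive ps = pb + 16 for each unit, where pb is the price buyers pay.
Supply in terms of pb becomes qs = -318 + 7.5(pb + 16) = -198 + 7.5pb. Setting this equal to demand: 102 - 0.8pb = -198 + 7.5pb, so pb = 3000/83.
Sellers receive ps = 3000/83 + 16 = 4328/83; q' = 102 − 0.8·(3000/83) = 6066/83.
ΔCS = ½(5106/83 + 6066/83)(4200/83 − 3000/83) = 6703200/6889; ΔPS = ½(5106/83 + 6066/83)(4328/83 − 4200/83) = 715008/6889.
Government spending = 16 × 6066/83 = 97056/83.
Net change = 6703200/6889 + 715008/6889 − 97056/83 = -7680/83. The loss equals the DWL triangle ½·16·960/83.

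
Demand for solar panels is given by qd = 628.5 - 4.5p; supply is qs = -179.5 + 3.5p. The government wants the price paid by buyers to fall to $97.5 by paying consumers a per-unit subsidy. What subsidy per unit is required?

At a buyer price of 97.5, quantity demanded is 628.5 − 4.5·97.5 = 189.75.
Sellers supply 189.75 only when they receive ps with -179.5 + 3.5·ps = 189.75, i.e. ps = 105.5.
s = ps − pb = 105.5 − 97.5 = 8.

Required subsidy s = $8 per unit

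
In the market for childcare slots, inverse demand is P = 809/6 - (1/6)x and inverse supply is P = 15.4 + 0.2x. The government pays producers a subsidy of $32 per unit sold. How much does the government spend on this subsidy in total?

Government cost = $13216

Pre-subsidy: 809/6 - (1/6)x = 15.4 + 0.2x gives x* = 3583/11 and P* = 886/11.
With the subsidy, sellers receive Ps = Pb + 32 for each unit, where Pb is the price buyers pay.
On the curves, Pb = 809/6 - (1/6)x and Ps = 15.4 + 0.2x; the wedge Ps − Pb = 32 gives 15.4 + 0.2x − (809/6 - (1/6)x) = 32, so x' = 413.
Then Pb = 809/6 − (1/6)·413 = 66 and Ps = 15.4 + 0.2·413 = 98.
Government outlay = subsidy × quantity = 32 × 413 = 13216.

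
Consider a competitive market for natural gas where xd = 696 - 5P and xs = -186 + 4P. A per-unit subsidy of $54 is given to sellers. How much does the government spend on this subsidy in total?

Government cost = $17604

Pre-subsidy: 696 - 5P = -186 + 4P gives P* = 98, x* = 206.
With the subsidy, sellers receive Ps = Pb + 54 for each unit, where Pb is the price buyers pay.
Supply in terms of Pb becomes xs = -186 + 4(Pb + 54) = 30 + 4Pb. Setting this equal to demand: 696 - 5Pb = 30 + 4Pb, so Pb = 74.
Sellers receive Ps = 74 + 54 = 128; x' = 696 − 5·74 = 326.
Government outlay = subsidy × quantity = 54 × 326 = 17604.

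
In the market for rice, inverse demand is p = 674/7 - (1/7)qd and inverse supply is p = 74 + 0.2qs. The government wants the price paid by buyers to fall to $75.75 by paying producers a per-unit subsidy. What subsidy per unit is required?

Required subsidy s = $27 per unit

At a buyer price of 75.75, quantity demanded is 674 − 7·75.75 = 143.75.
Sellers supply 143.75 only when they receive ps = 74 + 0.2·143.75 = 102.75.
s = ps − pb = 102.75 − 75.75 = 27.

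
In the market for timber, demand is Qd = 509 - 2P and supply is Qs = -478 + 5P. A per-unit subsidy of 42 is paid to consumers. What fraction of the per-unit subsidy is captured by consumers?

Pre-subsidy: 509 - 2P = -478 + 5P gives P* = 141, Q* = 227.
With the rebate, buyers effectively pay Pb = Ps − 42, where Ps is the price sellers receive.
Demand in terms of Ps becomes Qd = 509 − 2(Ps − 42) = 593 - 2Ps. Setting this equal to supply: 593 - 2Ps = -478 + 5Ps, so Ps = 153.
Buyers pay Pb = 153 − 42 = 111; Q' = -478 + 5·153 = 287.
Buyers' price falls by P* − Pb = 141 − 111 = 30; sellers' price rises by Ps − P* = 153 − 141 = 12.
So consumers capture 30/42 = 5/7 of each unit of subsidy.

Consumer share = 5/7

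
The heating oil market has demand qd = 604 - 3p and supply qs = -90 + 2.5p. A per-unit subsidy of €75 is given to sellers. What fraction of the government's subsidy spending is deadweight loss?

Pre-subsidy: 604 - 3p = -90 + 2.5p gives p* = 1388/11, q* = 2480/11.
With the subsidy, sellers receive ps = pb + 75 for each unit, where pb is the price buyers pay.
Supply in terms of pb becomes qs = -90 + 2.5(pb + 75) = 97.5 + 2.5pb. Setting this equal to demand: 604 - 3pb = 97.5 + 2.5pb, so pb = 1013/11.
Sellers receive ps = 1013/11 + 75 = 1838/11; q' = 604 − 3·(1013/11) = 3605/11.
ΔCS = ½(2480/11 + 3605/11)(1388/11 − 1013/11) = 2281875/242; ΔPS = ½(2480/11 + 3605/11)(1838/11 − 1388/11) = 1369125/121.
Government spending = 75 × 3605/11 = 270375/11.
DWL = ½ × 75 × (3605/11 − 2480/11) = 84375/22; fraction = (84375/22) / (270375/11) = 225/1442.

DWL / government spending = 225/1442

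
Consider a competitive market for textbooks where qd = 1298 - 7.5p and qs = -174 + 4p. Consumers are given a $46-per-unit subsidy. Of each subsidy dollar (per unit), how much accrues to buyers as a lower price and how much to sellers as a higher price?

Buyers gain $16 per unit; sellers gain $30 per unit

Pre-subsidy: 1298 - 7.5p = -174 + 4p gives p* = 128, q* = 338.
With the rebate, buyers effectively pay pb = ps − 46, where ps is the price sellers receive.
Demand in terms of ps becomes qd = 1298 − 7.5(ps − 46) = 1643 - 7.5ps. Setting this equal to supply: 1643 - 7.5ps = -174 + 4ps, so ps = 158.
Buyers pay pb = 158 − 46 = 112; q' = -174 + 4·158 = 458.
Buyers' price falls by p* − pb = 128 − 112 = 16; sellers' price rises by ps − p* = 158 − 128 = 30.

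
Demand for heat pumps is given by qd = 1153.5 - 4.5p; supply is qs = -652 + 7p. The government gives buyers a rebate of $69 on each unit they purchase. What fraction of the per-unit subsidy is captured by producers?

Producer share = 9/23

Pre-subsidy: 1153.5 - 4.5p = -652 + 7p gives p* = 157, q* = 447.
With the rebate, buyers effectively pay pb = ps − 69, where ps is the price sellers receive.
Demand in terms of ps becomes qd = 1153.5 − 4.5(ps − 69) = 1464 - 4.5ps. Setting this equal to supply: 1464 - 4.5ps = -652 + 7ps, so ps = 184.
Buyers pay pb = 184 − 69 = 115; q' = -652 + 7·184 = 636.
Buyers' price falls by p* − pb = 157 − 115 = 42; sellers' price rises by ps − p* = 184 − 157 = 27.
So producers capture 27/69 = 9/23 of each unit of subsidy.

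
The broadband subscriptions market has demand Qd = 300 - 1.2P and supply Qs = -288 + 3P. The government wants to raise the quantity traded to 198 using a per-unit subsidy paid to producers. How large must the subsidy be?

At Q = 198, invert demand for the buyer price: Pb = (300 − 198)/1.2 = 85; invert supply for the seller price: Ps = (198 − (-288))/3 = 162.
The subsidy must fill the gap: s = Ps − Pb = 162 − 85 = 77.

Required subsidy s = 77 per unit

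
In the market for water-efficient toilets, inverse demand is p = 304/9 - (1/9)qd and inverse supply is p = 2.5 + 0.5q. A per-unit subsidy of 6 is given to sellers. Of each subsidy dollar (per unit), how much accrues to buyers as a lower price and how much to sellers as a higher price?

Pre-subsidy: 304/9 - (1/9)q = 2.5 + 0.5q gives q* = 563/11 and p* = 309/11.
With the subsidy, sellers receive ps = pb + 6 for each unit, where pb is the price buyers pay.
On the curves, pb = 304/9 - (1/9)q and ps = 2.5 + 0.5q; the wedge ps − pb = 6 gives 2.5 + 0.5q − (304/9 - (1/9)q) = 6, so q' = 61.
Then pb = 304/9 − (1/9)·61 = 27 and ps = 2.5 + 0.5·61 = 33.
Buyers' price falls by p* − pb = 309/11 − 27 = 12/11; sellers' price rises by ps − p* = 33 − 309/11 = 54/11.

Buyers gain 12/11 per unit; sellers gain 54/11 per unit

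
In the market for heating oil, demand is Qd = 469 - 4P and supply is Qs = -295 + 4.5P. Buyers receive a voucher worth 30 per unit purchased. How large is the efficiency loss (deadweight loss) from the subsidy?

Deadweight loss = 16200/17

Pre-subsidy: 469 - 4P = -295 + 4.5P gives P* = 1528/17, Q* = 1861/17.
With the rebate, buyers effectively pay Pb = Ps − 30, where Ps is the price sellers receive.
Demand in terms of Ps becomes Qd = 469 − 4(Ps − 30) = 589 - 4Ps. Setting this equal to supply: 589 - 4Ps = -295 + 4.5Ps, so Ps = 104.
Buyers pay Pb = 104 − 30 = 74; Q' = -295 + 4.5·104 = 173.
The subsidy expands output by 173 − 1861/17 = 1080/17 past the efficient level; on those units the gap between marginal cost and willingness to pay runs from 0 up to 30.
DWL = ½ × 30 × 1080/17 = 16200/17.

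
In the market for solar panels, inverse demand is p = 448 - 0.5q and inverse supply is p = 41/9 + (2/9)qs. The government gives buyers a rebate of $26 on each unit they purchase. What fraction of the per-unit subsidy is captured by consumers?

Pre-subsidy: 448 - 0.5q = 41/9 + (2/9)q gives q* = 614 and p* = 141.
With the rebate, buyers effectively pay pb = ps − 26, where ps is the price sellers receive.
On the curves, pb = 448 - 0.5q and ps = 41/9 + (2/9)q; the wedge ps − pb = 26 gives 41/9 + (2/9)q − (448 - 0.5q) = 26, so q' = 650.
Then pb = 448 − 0.5·650 = 123 and ps = 41/9 + (2/9)·650 = 149.
Buyers' price falls by p* − pb = 141 − 123 = 18; sellers' price rises by ps − p* = 149 − 141 = 8.
So consumers capture 18/26 = 9/13 of each unit of subsidy.

Consumer share = 9/13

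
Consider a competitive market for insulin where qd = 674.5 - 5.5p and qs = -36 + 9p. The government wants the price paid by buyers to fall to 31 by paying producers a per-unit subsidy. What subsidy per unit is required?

At a buyer price of 31, quantity demanded is 674.5 − 5.5·31 = 504.
Sellers supply 504 only when they receive ps with -36 + 9·ps = 504, i.e. ps = 60.
s = ps − pb = 60 − 31 = 29.

Required subsidy s = 29 per unit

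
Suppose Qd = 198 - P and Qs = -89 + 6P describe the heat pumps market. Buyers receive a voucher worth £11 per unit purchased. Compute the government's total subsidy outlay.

Government cost = 12815/7

Pre-subsidy: 198 - P = -89 + 6P gives P* = 41, Q* = 157.
With the rebate, buyers effectively pay Pb = Ps − 11, where Ps is the price sellers receive.
Demand in terms of Ps becomes Qd = 198 − 1(Ps − 11) = 209 - Ps. Setting this equal to supply: 209 - Ps = -89 + 6Ps, so Ps = 298/7.
Buyers pay Pb = 298/7 − 11 = 221/7; Q' = -89 + 6·(298/7) = 1165/7.
Government outlay = subsidy × quantity = 11 × 1165/7 = 12815/7.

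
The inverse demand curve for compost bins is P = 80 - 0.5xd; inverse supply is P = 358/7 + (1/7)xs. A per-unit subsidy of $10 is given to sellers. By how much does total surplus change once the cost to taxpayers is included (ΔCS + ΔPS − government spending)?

Pre-subsidy: 80 - 0.5x = 358/7 + (1/7)x gives x* = 404/9 and P* = 518/9.
With the subsidy, sellers receive Ps = Pb + 10 for each unit, where Pb is the price buyers pay.
On the curves, Pb = 80 - 0.5x and Ps = 358/7 + (1/7)x; the wedge Ps − Pb = 10 gives 358/7 + (1/7)x − (80 - 0.5x) = 10, so x' = 544/9.
Then Pb = 80 − 0.5·(544/9) = 448/9 and Ps = 358/7 + (1/7)·(544/9) = 538/9.
ΔCS = ½(404/9 + 544/9)(518/9 − 448/9) = 11060/27; ΔPS = ½(404/9 + 544/9)(538/9 − 518/9) = 3160/27.
Government spending = 10 × 544/9 = 5440/9.
Net change = 11060/27 + 3160/27 − 5440/9 = -700/9. The loss equals the DWL triangle ½·10·140/9.

Net change in total surplus = -700/9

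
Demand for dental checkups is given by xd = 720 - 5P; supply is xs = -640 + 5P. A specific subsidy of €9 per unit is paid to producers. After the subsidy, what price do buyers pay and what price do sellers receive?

Pre-subsidy: 720 - 5P = -640 + 5P gives P* = 136, x* = 40.
With the subsidy, sellers receive Ps = Pb + 9 for each unit, where Pb is the price buyers pay.
Supply in terms of Pb becomes xs = -640 + 5(Pb + 9) = -595 + 5Pb. Setting this equal to demand: 720 - 5Pb = -595 + 5Pb, so Pb = 131.5.
Sellers receive Ps = 131.5 + 9 = 140.5; x' = 720 − 5·131.5 = 62.5.

Buyers pay €131.5; sellers receive €140.5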